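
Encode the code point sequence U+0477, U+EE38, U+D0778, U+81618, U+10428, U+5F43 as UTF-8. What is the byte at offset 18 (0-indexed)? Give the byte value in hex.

0xBD

U+0477 → 2-byte form D1 B7 at offsets 0–1.
U+EE38 → 3-byte form EE B8 B8 at offsets 2–4.
U+D0778 → 4-byte form F3 90 9D B8 at offsets 5–8.
U+81618 → 4-byte form F2 81 98 98 at offsets 9–12.
U+10428 → 4-byte form F0 90 90 A8 at offsets 13–16.
U+5F43 → 3-byte form E5 BD 83 at offsets 17–19.
Offset 18 falls in char 6's range; it's byte 2 of E5 BD 83 = 0xBD.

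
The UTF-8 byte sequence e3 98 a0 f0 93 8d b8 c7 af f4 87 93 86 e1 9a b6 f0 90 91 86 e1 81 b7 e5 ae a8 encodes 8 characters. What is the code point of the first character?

U+3620

Offset 0: leading byte 0xE3 = 11100011 → 3-byte char #1 = E3 98 A0.
Leading byte 0xE3 = 11100011 matches 1110xxxx → 3-byte sequence.
Byte 1: 0xE3 = 11100011, payload 0011 (4 bits).
Byte 2: 0x98 = 10011000 (10xxxxxx ✓), payload 011000.
Byte 3: 0xA0 = 10100000 (10xxxxxx ✓), payload 100000.
Concatenate: 0011011000100000 = 0x3620 (16 bits → U+3620).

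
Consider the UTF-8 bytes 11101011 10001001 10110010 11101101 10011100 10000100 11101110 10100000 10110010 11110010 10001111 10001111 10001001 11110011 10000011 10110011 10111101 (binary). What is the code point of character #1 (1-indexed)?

U+B272

Offset 0: leading byte 0xEB = 11101011 → 3-byte char #1 = EB 89 B2.
Leading byte 0xEB = 11101011 matches 1110xxxx → 3-byte sequence.
Byte 1: 0xEB = 11101011, payload 1011 (4 bits).
Byte 2: 0x89 = 10001001 (10xxxxxx ✓), payload 001001.
Byte 3: 0xB2 = 10110010 (10xxxxxx ✓), payload 110010.
Concatenate: 1011001001110010 = 0xB272 (16 bits → U+B272).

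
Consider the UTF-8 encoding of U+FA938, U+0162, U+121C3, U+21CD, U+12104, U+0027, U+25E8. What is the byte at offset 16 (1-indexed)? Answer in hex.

0x84

1-indexed offset 16 is 0-indexed offset 15.
U+FA938 → 4-byte form F3 BA A4 B8 at offsets 0–3.
U+0162 → 2-byte form C5 A2 at offsets 4–5.
U+121C3 → 4-byte form F0 92 87 83 at offsets 6–9.
U+21CD → 3-byte form E2 87 8D at offsets 10–12.
U+12104 → 4-byte form F0 92 84 84 at offsets 13–16.
Offset 15 falls in char 5's range; it's byte 3 of F0 92 84 84 = 0x84.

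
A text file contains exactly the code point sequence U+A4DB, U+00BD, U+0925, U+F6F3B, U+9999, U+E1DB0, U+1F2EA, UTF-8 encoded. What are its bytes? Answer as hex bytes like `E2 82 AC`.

U+A4DB: 3-byte form → EA 93 9B.
U+00BD: 2-byte form → C2 BD.
U+0925: 3-byte form → E0 A4 A5.
U+F6F3B: 4-byte form → F3 B6 BC BB.
U+9999: 3-byte form → E9 A6 99.
U+E1DB0: 4-byte form → F3 A1 B6 B0.
U+1F2EA: 4-byte form → F0 9F 8B AA.
Concatenated (23 bytes): EA 93 9B C2 BD E0 A4 A5 F3 B6 BC BB E9 A6 99 F3 A1 B6 B0 F0 9F 8B AA.

EA 93 9B C2 BD E0 A4 A5 F3 B6 BC BB E9 A6 99 F3 A1 B6 B0 F0 9F 8B AA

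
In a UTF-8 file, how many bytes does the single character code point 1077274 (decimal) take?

U+10701A = 0x10701A. UTF-8 uses 1 byte below 0x80, 2 below 0x800, 3 below 0x10000, 4 up to 0x10FFFF. 0x10701A is in U+10000–U+10FFFF → 4 bytes.

4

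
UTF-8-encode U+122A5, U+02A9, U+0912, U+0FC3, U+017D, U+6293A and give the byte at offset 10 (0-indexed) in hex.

0xBF

U+122A5 → 4-byte form F0 92 8A A5 at offsets 0–3.
U+02A9 → 2-byte form CA A9 at offsets 4–5.
U+0912 → 3-byte form E0 A4 92 at offsets 6–8.
U+0FC3 → 3-byte form E0 BF 83 at offsets 9–11.
Offset 10 falls in char 4's range; it's byte 2 of E0 BF 83 = 0xBF.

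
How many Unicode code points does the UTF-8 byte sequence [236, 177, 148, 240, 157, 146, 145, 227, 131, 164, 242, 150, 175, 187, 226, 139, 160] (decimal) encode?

5

Byte at offset 0: 0xEC = 11101100 → 3-byte char (#1). Advance 3.
Byte at offset 3: 0xF0 = 11110000 → 4-byte char (#2). Advance 4.
Byte at offset 7: 0xE3 = 11100011 → 3-byte char (#3). Advance 3.
Byte at offset 10: 0xF2 = 11110010 → 4-byte char (#4). Advance 4.
Byte at offset 14: 0xE2 = 11100010 → 3-byte char (#5). Advance 3.
Reached end at offset 17 after 5 code points.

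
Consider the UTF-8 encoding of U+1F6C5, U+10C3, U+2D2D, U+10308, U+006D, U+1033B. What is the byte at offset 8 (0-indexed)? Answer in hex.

U+1F6C5 → 4-byte form F0 9F 9B 85 at offsets 0–3.
U+10C3 → 3-byte form E1 83 83 at offsets 4–6.
U+2D2D → 3-byte form E2 B4 AD at offsets 7–9.
Offset 8 falls in char 3's range; it's byte 2 of E2 B4 AD = 0xB4.

0xB4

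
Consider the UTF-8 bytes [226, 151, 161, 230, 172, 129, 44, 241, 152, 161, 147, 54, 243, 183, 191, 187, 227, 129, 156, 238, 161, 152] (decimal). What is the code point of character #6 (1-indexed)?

U+F7FFB

Offset 0: leading byte 0xE2 = 11100010 → 3-byte char #1 = E2 97 A1.
Offset 3: leading byte 0xE6 = 11100110 → 3-byte char #2 = E6 AC 81.
Offset 6: leading byte 0x2C = 00101100 → 1-byte char #3 = 2C.
Offset 7: leading byte 0xF1 = 11110001 → 4-byte char #4 = F1 98 A1 93.
Offset 11: leading byte 0x36 = 00110110 → 1-byte char #5 = 36.
Offset 12: leading byte 0xF3 = 11110011 → 4-byte char #6 = F3 B7 BF BB.
Leading byte 0xF3 = 11110011 matches 11110xxx → 4-byte sequence.
Byte 1: 0xF3 = 11110011, payload 011 (3 bits).
Byte 2: 0xB7 = 10110111 (10xxxxxx ✓), payload 110111.
Byte 3: 0xBF = 10111111 (10xxxxxx ✓), payload 111111.
Byte 4: 0xBB = 10111011 (10xxxxxx ✓), payload 111011.
Concatenate: 011110111111111111011 = 0xF7FFB (21 bits → U+F7FFB).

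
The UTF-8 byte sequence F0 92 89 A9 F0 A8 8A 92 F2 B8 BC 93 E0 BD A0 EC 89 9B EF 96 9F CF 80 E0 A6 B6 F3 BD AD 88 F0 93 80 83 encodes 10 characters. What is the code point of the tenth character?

Offset 0: leading byte 0xF0 = 11110000 → 4-byte char #1 = F0 92 89 A9.
Offset 4: leading byte 0xF0 = 11110000 → 4-byte char #2 = F0 A8 8A 92.
Offset 8: leading byte 0xF2 = 11110010 → 4-byte char #3 = F2 B8 BC 93.
Offset 12: leading byte 0xE0 = 11100000 → 3-byte char #4 = E0 BD A0.
Offset 15: leading byte 0xEC = 11101100 → 3-byte char #5 = EC 89 9B.
Offset 18: leading byte 0xEF = 11101111 → 3-byte char #6 = EF 96 9F.
Offset 21: leading byte 0xCF = 11001111 → 2-byte char #7 = CF 80.
Offset 23: leading byte 0xE0 = 11100000 → 3-byte char #8 = E0 A6 B6.
Offset 26: leading byte 0xF3 = 11110011 → 4-byte char #9 = F3 BD AD 88.
Offset 30: leading byte 0xF0 = 11110000 → 4-byte char #10 = F0 93 80 83.
Leading byte 0xF0 = 11110000 matches 11110xxx → 4-byte sequence.
Byte 1: 0xF0 = 11110000, payload 000 (3 bits).
Byte 2: 0x93 = 10010011 (10xxxxxx ✓), payload 010011.
Byte 3: 0x80 = 10000000 (10xxxxxx ✓), payload 000000.
Byte 4: 0x83 = 10000011 (10xxxxxx ✓), payload 000011.
Concatenate: 000010011000000000011 = 0x13003 (21 bits → U+13003).

U+13003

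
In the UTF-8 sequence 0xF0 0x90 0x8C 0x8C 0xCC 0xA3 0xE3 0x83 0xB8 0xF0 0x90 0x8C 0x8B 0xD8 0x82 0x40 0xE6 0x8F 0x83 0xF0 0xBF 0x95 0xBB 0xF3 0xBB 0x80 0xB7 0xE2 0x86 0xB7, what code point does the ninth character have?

Offset 0: leading byte 0xF0 = 11110000 → 4-byte char #1 = F0 90 8C 8C.
Offset 4: leading byte 0xCC = 11001100 → 2-byte char #2 = CC A3.
Offset 6: leading byte 0xE3 = 11100011 → 3-byte char #3 = E3 83 B8.
Offset 9: leading byte 0xF0 = 11110000 → 4-byte char #4 = F0 90 8C 8B.
Offset 13: leading byte 0xD8 = 11011000 → 2-byte char #5 = D8 82.
Offset 15: leading byte 0x40 = 01000000 → 1-byte char #6 = 40.
Offset 16: leading byte 0xE6 = 11100110 → 3-byte char #7 = E6 8F 83.
Offset 19: leading byte 0xF0 = 11110000 → 4-byte char #8 = F0 BF 95 BB.
Offset 23: leading byte 0xF3 = 11110011 → 4-byte char #9 = F3 BB 80 B7.
Leading byte 0xF3 = 11110011 matches 11110xxx → 4-byte sequence.
Byte 1: 0xF3 = 11110011, payload 011 (3 bits).
Byte 2: 0xBB = 10111011 (10xxxxxx ✓), payload 111011.
Byte 3: 0x80 = 10000000 (10xxxxxx ✓), payload 000000.
Byte 4: 0xB7 = 10110111 (10xxxxxx ✓), payload 110111.
Concatenate: 011111011000000110111 = 0xFB037 (21 bits → U+FB037).

U+FB037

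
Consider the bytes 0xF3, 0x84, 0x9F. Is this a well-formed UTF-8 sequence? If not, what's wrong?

invalid (sequence truncated)

Leading byte 0xF3 = 11110011 → 4-byte form, but only 3 bytes are present.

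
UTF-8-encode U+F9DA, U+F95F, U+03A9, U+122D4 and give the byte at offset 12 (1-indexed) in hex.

1-indexed offset 12 is 0-indexed offset 11.
U+F9DA → 3-byte form EF A7 9A at offsets 0–2.
U+F95F → 3-byte form EF A5 9F at offsets 3–5.
U+03A9 → 2-byte form CE A9 at offsets 6–7.
U+122D4 → 4-byte form F0 92 8B 94 at offsets 8–11.
Offset 11 falls in char 4's range; it's byte 4 of F0 92 8B 94 = 0x94.

0x94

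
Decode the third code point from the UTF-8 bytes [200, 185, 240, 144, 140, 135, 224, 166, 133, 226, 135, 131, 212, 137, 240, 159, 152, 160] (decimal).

Offset 0: leading byte 0xC8 = 11001000 → 2-byte char #1 = C8 B9.
Offset 2: leading byte 0xF0 = 11110000 → 4-byte char #2 = F0 90 8C 87.
Offset 6: leading byte 0xE0 = 11100000 → 3-byte char #3 = E0 A6 85.
Leading byte 0xE0 = 11100000 matches 1110xxxx → 3-byte sequence.
Byte 1: 0xE0 = 11100000, payload 0000 (4 bits).
Byte 2: 0xA6 = 10100110 (10xxxxxx ✓), payload 100110.
Byte 3: 0x85 = 10000101 (10xxxxxx ✓), payload 000101.
Concatenate: 0000100110000101 = 0x985 (16 bits → U+0985).

U+0985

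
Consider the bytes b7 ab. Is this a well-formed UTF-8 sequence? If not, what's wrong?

invalid (continuation byte with no leading byte)

Byte 0xB7 = 10110111 has the form 10xxxxxx — a continuation byte — but there is no preceding leading byte.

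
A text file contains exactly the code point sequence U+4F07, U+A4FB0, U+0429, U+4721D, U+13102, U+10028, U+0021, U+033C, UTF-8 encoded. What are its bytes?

U+4F07: 3-byte form → E4 BC 87.
U+A4FB0: 4-byte form → F2 A4 BE B0.
U+0429: 2-byte form → D0 A9.
U+4721D: 4-byte form → F1 87 88 9D.
U+13102: 4-byte form → F0 93 84 82.
U+10028: 4-byte form → F0 90 80 A8.
U+0021: 1-byte form → 21.
U+033C: 2-byte form → CC BC.
Concatenated (24 bytes): E4 BC 87 F2 A4 BE B0 D0 A9 F1 87 88 9D F0 93 84 82 F0 90 80 A8 21 CC BC.

E4 BC 87 F2 A4 BE B0 D0 A9 F1 87 88 9D F0 93 84 82 F0 90 80 A8 21 CC BC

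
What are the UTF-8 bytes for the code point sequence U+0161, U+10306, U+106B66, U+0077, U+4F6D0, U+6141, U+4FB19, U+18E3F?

C5 A1 F0 90 8C 86 F4 86 AD A6 77 F1 8F 9B 90 E6 85 81 F1 8F AC 99 F0 98 B8 BF

U+0161: 2-byte form → C5 A1.
U+10306: 4-byte form → F0 90 8C 86.
U+106B66: 4-byte form → F4 86 AD A6.
U+0077: 1-byte form → 77.
U+4F6D0: 4-byte form → F1 8F 9B 90.
U+6141: 3-byte form → E6 85 81.
U+4FB19: 4-byte form → F1 8F AC 99.
U+18E3F: 4-byte form → F0 98 B8 BF.
Concatenated (26 bytes): C5 A1 F0 90 8C 86 F4 86 AD A6 77 F1 8F 9B 90 E6 85 81 F1 8F AC 99 F0 98 B8 BF.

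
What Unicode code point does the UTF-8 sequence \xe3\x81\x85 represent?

U+3045

Leading byte 0xE3 = 11100011 matches 1110xxxx → 3-byte sequence.
Byte 1: 0xE3 = 11100011, payload 0011 (4 bits).
Byte 2: 0x81 = 10000001 (10xxxxxx ✓), payload 000001.
Byte 3: 0x85 = 10000101 (10xxxxxx ✓), payload 000101.
Concatenate: 0011000001000101 = 0x3045 (16 bits → U+3045).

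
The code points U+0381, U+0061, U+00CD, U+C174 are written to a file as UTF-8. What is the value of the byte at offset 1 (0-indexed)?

0x81

U+0381 → 2-byte form CE 81 at offsets 0–1.
Offset 1 falls in char 1's range; it's byte 2 of CE 81 = 0x81.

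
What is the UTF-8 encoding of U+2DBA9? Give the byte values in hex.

F0 AD AE A9

U+2DBA9 = 0x2DBA9 = 187305 decimal. In range U+10000–U+10FFFF → 4-byte form: 11110xxx 10xxxxxx 10xxxxxx 10xxxxxx.
Binary (21 bits): 000101101101110101001.
Split 3+6+6+6: 000 | 101101 | 101110 | 101001.
Byte 1: 11110000 = 0xF0.
Byte 2: 10101101 = 0xAD.
Byte 3: 10101110 = 0xAE.
Byte 4: 10101001 = 0xA9.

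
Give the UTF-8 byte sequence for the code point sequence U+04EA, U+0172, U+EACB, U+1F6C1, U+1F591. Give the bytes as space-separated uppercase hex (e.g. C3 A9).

D3 AA C5 B2 EE AB 8B F0 9F 9B 81 F0 9F 96 91

U+04EA: 2-byte form → D3 AA.
U+0172: 2-byte form → C5 B2.
U+EACB: 3-byte form → EE AB 8B.
U+1F6C1: 4-byte form → F0 9F 9B 81.
U+1F591: 4-byte form → F0 9F 96 91.
Concatenated (15 bytes): D3 AA C5 B2 EE AB 8B F0 9F 9B 81 F0 9F 96 91.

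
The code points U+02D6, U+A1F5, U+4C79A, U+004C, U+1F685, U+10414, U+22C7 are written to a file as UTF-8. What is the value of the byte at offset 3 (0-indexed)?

0x87

U+02D6 → 2-byte form CB 96 at offsets 0–1.
U+A1F5 → 3-byte form EA 87 B5 at offsets 2–4.
Offset 3 falls in char 2's range; it's byte 2 of EA 87 B5 = 0x87.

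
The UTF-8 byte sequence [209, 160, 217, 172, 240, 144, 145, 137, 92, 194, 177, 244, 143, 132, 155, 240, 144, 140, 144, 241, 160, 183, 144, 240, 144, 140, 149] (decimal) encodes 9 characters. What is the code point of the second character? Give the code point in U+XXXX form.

Offset 0: leading byte 0xD1 = 11010001 → 2-byte char #1 = D1 A0.
Offset 2: leading byte 0xD9 = 11011001 → 2-byte char #2 = D9 AC.
Leading byte 0xD9 = 11011001 matches 110xxxxx → 2-byte sequence.
Byte 1: 0xD9 = 11011001, payload 11001 (5 bits).
Byte 2: 0xAC = 10101100 (10xxxxxx ✓), payload 101100.
Concatenate: 11001101100 = 0x66C (11 bits → U+066C).

U+066C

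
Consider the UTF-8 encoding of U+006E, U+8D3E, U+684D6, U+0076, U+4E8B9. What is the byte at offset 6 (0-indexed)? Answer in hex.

U+006E → 1-byte form 6E at offsets 0–0.
U+8D3E → 3-byte form E8 B4 BE at offsets 1–3.
U+684D6 → 4-byte form F1 A8 93 96 at offsets 4–7.
Offset 6 falls in char 3's range; it's byte 3 of F1 A8 93 96 = 0x93.

0x93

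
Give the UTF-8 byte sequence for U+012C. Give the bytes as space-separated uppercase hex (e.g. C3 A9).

U+012C = 0x12C = 300 decimal. In range U+0080–U+07FF → 2-byte form: 110xxxxx 10xxxxxx.
Binary (11 bits): 00100101100.
Split 5+6: 00100 | 101100.
Byte 1: 11000100 = 0xC4.
Byte 2: 10101100 = 0xAC.

C4 AC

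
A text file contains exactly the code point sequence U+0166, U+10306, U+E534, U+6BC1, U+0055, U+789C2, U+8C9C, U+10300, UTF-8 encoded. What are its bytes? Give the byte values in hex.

C5 A6 F0 90 8C 86 EE 94 B4 E6 AF 81 55 F1 B8 A7 82 E8 B2 9C F0 90 8C 80

U+0166: 2-byte form → C5 A6.
U+10306: 4-byte form → F0 90 8C 86.
U+E534: 3-byte form → EE 94 B4.
U+6BC1: 3-byte form → E6 AF 81.
U+0055: 1-byte form → 55.
U+789C2: 4-byte form → F1 B8 A7 82.
U+8C9C: 3-byte form → E8 B2 9C.
U+10300: 4-byte form → F0 90 8C 80.
Concatenated (24 bytes): C5 A6 F0 90 8C 86 EE 94 B4 E6 AF 81 55 F1 B8 A7 82 E8 B2 9C F0 90 8C 80.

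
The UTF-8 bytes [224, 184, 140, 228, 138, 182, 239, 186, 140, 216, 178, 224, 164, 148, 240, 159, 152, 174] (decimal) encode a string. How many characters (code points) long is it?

6

Byte at offset 0: 0xE0 = 11100000 → 3-byte char (#1). Advance 3.
Byte at offset 3: 0xE4 = 11100100 → 3-byte char (#2). Advance 3.
Byte at offset 6: 0xEF = 11101111 → 3-byte char (#3). Advance 3.
Byte at offset 9: 0xD8 = 11011000 → 2-byte char (#4). Advance 2.
Byte at offset 11: 0xE0 = 11100000 → 3-byte char (#5). Advance 3.
Byte at offset 14: 0xF0 = 11110000 → 4-byte char (#6). Advance 4.
Reached end at offset 18 after 6 code points.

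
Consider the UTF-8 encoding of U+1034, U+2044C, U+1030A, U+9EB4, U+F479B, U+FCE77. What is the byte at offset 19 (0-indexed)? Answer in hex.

U+1034 → 3-byte form E1 80 B4 at offsets 0–2.
U+2044C → 4-byte form F0 A0 91 8C at offsets 3–6.
U+1030A → 4-byte form F0 90 8C 8A at offsets 7–10.
U+9EB4 → 3-byte form E9 BA B4 at offsets 11–13.
U+F479B → 4-byte form F3 B4 9E 9B at offsets 14–17.
U+FCE77 → 4-byte form F3 BC B9 B7 at offsets 18–21.
Offset 19 falls in char 6's range; it's byte 2 of F3 BC B9 B7 = 0xBC.

0xBC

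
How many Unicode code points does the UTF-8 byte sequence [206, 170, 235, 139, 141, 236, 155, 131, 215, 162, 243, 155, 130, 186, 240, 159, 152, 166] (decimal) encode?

6

Byte at offset 0: 0xCE = 11001110 → 2-byte char (#1). Advance 2.
Byte at offset 2: 0xEB = 11101011 → 3-byte char (#2). Advance 3.
Byte at offset 5: 0xEC = 11101100 → 3-byte char (#3). Advance 3.
Byte at offset 8: 0xD7 = 11010111 → 2-byte char (#4). Advance 2.
Byte at offset 10: 0xF3 = 11110011 → 4-byte char (#5). Advance 4.
Byte at offset 14: 0xF0 = 11110000 → 4-byte char (#6). Advance 4.
Reached end at offset 18 after 6 code points.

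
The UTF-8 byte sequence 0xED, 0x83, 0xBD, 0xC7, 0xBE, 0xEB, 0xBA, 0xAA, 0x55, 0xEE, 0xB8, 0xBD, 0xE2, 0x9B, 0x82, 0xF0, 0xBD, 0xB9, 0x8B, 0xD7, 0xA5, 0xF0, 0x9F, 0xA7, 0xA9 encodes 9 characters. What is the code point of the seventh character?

Offset 0: leading byte 0xED = 11101101 → 3-byte char #1 = ED 83 BD.
Offset 3: leading byte 0xC7 = 11000111 → 2-byte char #2 = C7 BE.
Offset 5: leading byte 0xEB = 11101011 → 3-byte char #3 = EB BA AA.
Offset 8: leading byte 0x55 = 01010101 → 1-byte char #4 = 55.
Offset 9: leading byte 0xEE = 11101110 → 3-byte char #5 = EE B8 BD.
Offset 12: leading byte 0xE2 = 11100010 → 3-byte char #6 = E2 9B 82.
Offset 15: leading byte 0xF0 = 11110000 → 4-byte char #7 = F0 BD B9 8B.
Leading byte 0xF0 = 11110000 matches 11110xxx → 4-byte sequence.
Byte 1: 0xF0 = 11110000, payload 000 (3 bits).
Byte 2: 0xBD = 10111101 (10xxxxxx ✓), payload 111101.
Byte 3: 0xB9 = 10111001 (10xxxxxx ✓), payload 111001.
Byte 4: 0x8B = 10001011 (10xxxxxx ✓), payload 001011.
Concatenate: 000111101111001001011 = 0x3DE4B (21 bits → U+3DE4B).

U+3DE4B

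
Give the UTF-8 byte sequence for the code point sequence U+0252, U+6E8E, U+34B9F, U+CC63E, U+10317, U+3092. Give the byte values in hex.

U+0252: 2-byte form → C9 92.
U+6E8E: 3-byte form → E6 BA 8E.
U+34B9F: 4-byte form → F0 B4 AE 9F.
U+CC63E: 4-byte form → F3 8C 98 BE.
U+10317: 4-byte form → F0 90 8C 97.
U+3092: 3-byte form → E3 82 92.
Concatenated (20 bytes): C9 92 E6 BA 8E F0 B4 AE 9F F3 8C 98 BE F0 90 8C 97 E3 82 92.

C9 92 E6 BA 8E F0 B4 AE 9F F3 8C 98 BE F0 90 8C 97 E3 82 92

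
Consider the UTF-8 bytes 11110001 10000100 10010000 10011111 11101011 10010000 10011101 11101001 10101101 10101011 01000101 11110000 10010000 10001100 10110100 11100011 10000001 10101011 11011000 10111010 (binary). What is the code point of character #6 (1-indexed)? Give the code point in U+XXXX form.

Offset 0: leading byte 0xF1 = 11110001 → 4-byte char #1 = F1 84 90 9F.
Offset 4: leading byte 0xEB = 11101011 → 3-byte char #2 = EB 90 9D.
Offset 7: leading byte 0xE9 = 11101001 → 3-byte char #3 = E9 AD AB.
Offset 10: leading byte 0x45 = 01000101 → 1-byte char #4 = 45.
Offset 11: leading byte 0xF0 = 11110000 → 4-byte char #5 = F0 90 8C B4.
Offset 15: leading byte 0xE3 = 11100011 → 3-byte char #6 = E3 81 AB.
Leading byte 0xE3 = 11100011 matches 1110xxxx → 3-byte sequence.
Byte 1: 0xE3 = 11100011, payload 0011 (4 bits).
Byte 2: 0x81 = 10000001 (10xxxxxx ✓), payload 000001.
Byte 3: 0xAB = 10101011 (10xxxxxx ✓), payload 101011.
Concatenate: 0011000001101011 = 0x306B (16 bits → U+306B).

U+306B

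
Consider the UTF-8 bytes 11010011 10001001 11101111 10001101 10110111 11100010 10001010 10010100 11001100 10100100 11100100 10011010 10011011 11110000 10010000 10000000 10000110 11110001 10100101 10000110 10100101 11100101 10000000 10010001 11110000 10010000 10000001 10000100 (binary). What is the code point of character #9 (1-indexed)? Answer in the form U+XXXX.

U+10044

Offset 0: leading byte 0xD3 = 11010011 → 2-byte char #1 = D3 89.
Offset 2: leading byte 0xEF = 11101111 → 3-byte char #2 = EF 8D B7.
Offset 5: leading byte 0xE2 = 11100010 → 3-byte char #3 = E2 8A 94.
Offset 8: leading byte 0xCC = 11001100 → 2-byte char #4 = CC A4.
Offset 10: leading byte 0xE4 = 11100100 → 3-byte char #5 = E4 9A 9B.
Offset 13: leading byte 0xF0 = 11110000 → 4-byte char #6 = F0 90 80 86.
Offset 17: leading byte 0xF1 = 11110001 → 4-byte char #7 = F1 A5 86 A5.
Offset 21: leading byte 0xE5 = 11100101 → 3-byte char #8 = E5 80 91.
Offset 24: leading byte 0xF0 = 11110000 → 4-byte char #9 = F0 90 81 84.
Leading byte 0xF0 = 11110000 matches 11110xxx → 4-byte sequence.
Byte 1: 0xF0 = 11110000, payload 000 (3 bits).
Byte 2: 0x90 = 10010000 (10xxxxxx ✓), payload 010000.
Byte 3: 0x81 = 10000001 (10xxxxxx ✓), payload 000001.
Byte 4: 0x84 = 10000100 (10xxxxxx ✓), payload 000100.
Concatenate: 000010000000001000100 = 0x10044 (21 bits → U+10044).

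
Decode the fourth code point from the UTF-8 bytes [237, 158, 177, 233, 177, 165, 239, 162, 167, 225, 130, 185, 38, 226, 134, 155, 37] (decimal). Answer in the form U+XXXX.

Offset 0: leading byte 0xED = 11101101 → 3-byte char #1 = ED 9E B1.
Offset 3: leading byte 0xE9 = 11101001 → 3-byte char #2 = E9 B1 A5.
Offset 6: leading byte 0xEF = 11101111 → 3-byte char #3 = EF A2 A7.
Offset 9: leading byte 0xE1 = 11100001 → 3-byte char #4 = E1 82 B9.
Leading byte 0xE1 = 11100001 matches 1110xxxx → 3-byte sequence.
Byte 1: 0xE1 = 11100001, payload 0001 (4 bits).
Byte 2: 0x82 = 10000010 (10xxxxxx ✓), payload 000010.
Byte 3: 0xB9 = 10111001 (10xxxxxx ✓), payload 111001.
Concatenate: 0001000010111001 = 0x10B9 (16 bits → U+10B9).

U+10B9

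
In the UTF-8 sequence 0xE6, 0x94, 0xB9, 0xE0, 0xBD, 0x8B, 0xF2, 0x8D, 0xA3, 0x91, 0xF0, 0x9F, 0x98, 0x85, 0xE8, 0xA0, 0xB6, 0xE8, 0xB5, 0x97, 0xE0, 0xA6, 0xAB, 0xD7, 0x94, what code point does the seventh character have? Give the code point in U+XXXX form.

Offset 0: leading byte 0xE6 = 11100110 → 3-byte char #1 = E6 94 B9.
Offset 3: leading byte 0xE0 = 11100000 → 3-byte char #2 = E0 BD 8B.
Offset 6: leading byte 0xF2 = 11110010 → 4-byte char #3 = F2 8D A3 91.
Offset 10: leading byte 0xF0 = 11110000 → 4-byte char #4 = F0 9F 98 85.
Offset 14: leading byte 0xE8 = 11101000 → 3-byte char #5 = E8 A0 B6.
Offset 17: leading byte 0xE8 = 11101000 → 3-byte char #6 = E8 B5 97.
Offset 20: leading byte 0xE0 = 11100000 → 3-byte char #7 = E0 A6 AB.
Leading byte 0xE0 = 11100000 matches 1110xxxx → 3-byte sequence.
Byte 1: 0xE0 = 11100000, payload 0000 (4 bits).
Byte 2: 0xA6 = 10100110 (10xxxxxx ✓), payload 100110.
Byte 3: 0xAB = 10101011 (10xxxxxx ✓), payload 101011.
Concatenate: 0000100110101011 = 0x9AB (16 bits → U+09AB).

U+09AB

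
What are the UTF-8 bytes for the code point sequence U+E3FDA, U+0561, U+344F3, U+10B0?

U+E3FDA: 4-byte form → F3 A3 BF 9A.
U+0561: 2-byte form → D5 A1.
U+344F3: 4-byte form → F0 B4 93 B3.
U+10B0: 3-byte form → E1 82 B0.
Concatenated (13 bytes): F3 A3 BF 9A D5 A1 F0 B4 93 B3 E1 82 B0.

F3 A3 BF 9A D5 A1 F0 B4 93 B3 E1 82 B0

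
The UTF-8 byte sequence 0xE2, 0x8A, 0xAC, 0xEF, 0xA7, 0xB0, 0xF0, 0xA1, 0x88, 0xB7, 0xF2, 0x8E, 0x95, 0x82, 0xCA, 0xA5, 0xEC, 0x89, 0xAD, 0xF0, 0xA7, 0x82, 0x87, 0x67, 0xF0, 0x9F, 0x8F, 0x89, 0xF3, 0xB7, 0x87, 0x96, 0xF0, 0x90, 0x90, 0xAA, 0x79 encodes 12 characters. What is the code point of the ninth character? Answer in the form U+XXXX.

Offset 0: leading byte 0xE2 = 11100010 → 3-byte char #1 = E2 8A AC.
Offset 3: leading byte 0xEF = 11101111 → 3-byte char #2 = EF A7 B0.
Offset 6: leading byte 0xF0 = 11110000 → 4-byte char #3 = F0 A1 88 B7.
Offset 10: leading byte 0xF2 = 11110010 → 4-byte char #4 = F2 8E 95 82.
Offset 14: leading byte 0xCA = 11001010 → 2-byte char #5 = CA A5.
Offset 16: leading byte 0xEC = 11101100 → 3-byte char #6 = EC 89 AD.
Offset 19: leading byte 0xF0 = 11110000 → 4-byte char #7 = F0 A7 82 87.
Offset 23: leading byte 0x67 = 01100111 → 1-byte char #8 = 67.
Offset 24: leading byte 0xF0 = 11110000 → 4-byte char #9 = F0 9F 8F 89.
Leading byte 0xF0 = 11110000 matches 11110xxx → 4-byte sequence.
Byte 1: 0xF0 = 11110000, payload 000 (3 bits).
Byte 2: 0x9F = 10011111 (10xxxxxx ✓), payload 011111.
Byte 3: 0x8F = 10001111 (10xxxxxx ✓), payload 001111.
Byte 4: 0x89 = 10001001 (10xxxxxx ✓), payload 001001.
Concatenate: 000011111001111001001 = 0x1F3C9 (21 bits → U+1F3C9).

U+1F3C9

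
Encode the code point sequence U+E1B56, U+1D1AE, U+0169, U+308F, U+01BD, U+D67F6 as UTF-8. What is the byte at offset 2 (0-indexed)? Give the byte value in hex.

U+E1B56 → 4-byte form F3 A1 AD 96 at offsets 0–3.
Offset 2 falls in char 1's range; it's byte 3 of F3 A1 AD 96 = 0xAD.

0xAD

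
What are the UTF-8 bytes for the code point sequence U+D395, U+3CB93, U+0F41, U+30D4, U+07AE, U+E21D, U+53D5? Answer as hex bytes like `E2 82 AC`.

ED 8E 95 F0 BC AE 93 E0 BD 81 E3 83 94 DE AE EE 88 9D E5 8F 95

U+D395: 3-byte form → ED 8E 95.
U+3CB93: 4-byte form → F0 BC AE 93.
U+0F41: 3-byte form → E0 BD 81.
U+30D4: 3-byte form → E3 83 94.
U+07AE: 2-byte form → DE AE.
U+E21D: 3-byte form → EE 88 9D.
U+53D5: 3-byte form → E5 8F 95.
Concatenated (21 bytes): ED 8E 95 F0 BC AE 93 E0 BD 81 E3 83 94 DE AE EE 88 9D E5 8F 95.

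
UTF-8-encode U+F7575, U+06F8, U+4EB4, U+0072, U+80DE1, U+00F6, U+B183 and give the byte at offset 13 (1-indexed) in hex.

0xB7

1-indexed offset 13 is 0-indexed offset 12.
U+F7575 → 4-byte form F3 B7 95 B5 at offsets 0–3.
U+06F8 → 2-byte form DB B8 at offsets 4–5.
U+4EB4 → 3-byte form E4 BA B4 at offsets 6–8.
U+0072 → 1-byte form 72 at offsets 9–9.
U+80DE1 → 4-byte form F2 80 B7 A1 at offsets 10–13.
Offset 12 falls in char 5's range; it's byte 3 of F2 80 B7 A1 = 0xB7.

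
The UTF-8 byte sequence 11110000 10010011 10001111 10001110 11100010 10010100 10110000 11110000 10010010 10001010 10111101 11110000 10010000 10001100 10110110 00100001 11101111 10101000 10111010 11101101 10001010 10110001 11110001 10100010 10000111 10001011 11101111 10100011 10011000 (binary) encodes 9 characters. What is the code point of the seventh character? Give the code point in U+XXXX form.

U+D2B1

Offset 0: leading byte 0xF0 = 11110000 → 4-byte char #1 = F0 93 8F 8E.
Offset 4: leading byte 0xE2 = 11100010 → 3-byte char #2 = E2 94 B0.
Offset 7: leading byte 0xF0 = 11110000 → 4-byte char #3 = F0 92 8A BD.
Offset 11: leading byte 0xF0 = 11110000 → 4-byte char #4 = F0 90 8C B6.
Offset 15: leading byte 0x21 = 00100001 → 1-byte char #5 = 21.
Offset 16: leading byte 0xEF = 11101111 → 3-byte char #6 = EF A8 BA.
Offset 19: leading byte 0xED = 11101101 → 3-byte char #7 = ED 8A B1.
Leading byte 0xED = 11101101 matches 1110xxxx → 3-byte sequence.
Byte 1: 0xED = 11101101, payload 1101 (4 bits).
Byte 2: 0x8A = 10001010 (10xxxxxx ✓), payload 001010.
Byte 3: 0xB1 = 10110001 (10xxxxxx ✓), payload 110001.
Concatenate: 1101001010110001 = 0xD2B1 (16 bits → U+D2B1).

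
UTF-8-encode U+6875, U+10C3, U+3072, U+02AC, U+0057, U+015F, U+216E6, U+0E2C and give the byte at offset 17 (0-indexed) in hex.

U+6875 → 3-byte form E6 A1 B5 at offsets 0–2.
U+10C3 → 3-byte form E1 83 83 at offsets 3–5.
U+3072 → 3-byte form E3 81 B2 at offsets 6–8.
U+02AC → 2-byte form CA AC at offsets 9–10.
U+0057 → 1-byte form 57 at offsets 11–11.
U+015F → 2-byte form C5 9F at offsets 12–13.
U+216E6 → 4-byte form F0 A1 9B A6 at offsets 14–17.
Offset 17 falls in char 7's range; it's byte 4 of F0 A1 9B A6 = 0xA6.

0xA6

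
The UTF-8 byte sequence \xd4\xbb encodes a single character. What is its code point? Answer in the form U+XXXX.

Leading byte 0xD4 = 11010100 matches 110xxxxx → 2-byte sequence.
Byte 1: 0xD4 = 11010100, payload 10100 (5 bits).
Byte 2: 0xBB = 10111011 (10xxxxxx ✓), payload 111011.
Concatenate: 10100111011 = 0x53B (11 bits → U+053B).

U+053B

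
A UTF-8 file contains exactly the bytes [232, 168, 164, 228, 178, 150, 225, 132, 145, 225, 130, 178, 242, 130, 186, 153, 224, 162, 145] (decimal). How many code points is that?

Byte at offset 0: 0xE8 = 11101000 → 3-byte char (#1). Advance 3.
Byte at offset 3: 0xE4 = 11100100 → 3-byte char (#2). Advance 3.
Byte at offset 6: 0xE1 = 11100001 → 3-byte char (#3). Advance 3.
Byte at offset 9: 0xE1 = 11100001 → 3-byte char (#4). Advance 3.
Byte at offset 12: 0xF2 = 11110010 → 4-byte char (#5). Advance 4.
Byte at offset 16: 0xE0 = 11100000 → 3-byte char (#6). Advance 3.
Reached end at offset 19 after 6 code points.

6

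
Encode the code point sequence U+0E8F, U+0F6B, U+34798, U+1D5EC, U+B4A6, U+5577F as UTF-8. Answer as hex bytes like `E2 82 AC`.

E0 BA 8F E0 BD AB F0 B4 9E 98 F0 9D 97 AC EB 92 A6 F1 95 9D BF

U+0E8F: 3-byte form → E0 BA 8F.
U+0F6B: 3-byte form → E0 BD AB.
U+34798: 4-byte form → F0 B4 9E 98.
U+1D5EC: 4-byte form → F0 9D 97 AC.
U+B4A6: 3-byte form → EB 92 A6.
U+5577F: 4-byte form → F1 95 9D BF.
Concatenated (21 bytes): E0 BA 8F E0 BD AB F0 B4 9E 98 F0 9D 97 AC EB 92 A6 F1 95 9D BF.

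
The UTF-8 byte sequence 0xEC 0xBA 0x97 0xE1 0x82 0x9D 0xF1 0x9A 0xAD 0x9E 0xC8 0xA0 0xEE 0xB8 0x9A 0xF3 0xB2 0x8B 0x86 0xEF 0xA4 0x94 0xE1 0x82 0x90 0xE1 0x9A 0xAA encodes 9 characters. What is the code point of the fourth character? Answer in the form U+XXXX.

Offset 0: leading byte 0xEC = 11101100 → 3-byte char #1 = EC BA 97.
Offset 3: leading byte 0xE1 = 11100001 → 3-byte char #2 = E1 82 9D.
Offset 6: leading byte 0xF1 = 11110001 → 4-byte char #3 = F1 9A AD 9E.
Offset 10: leading byte 0xC8 = 11001000 → 2-byte char #4 = C8 A0.
Leading byte 0xC8 = 11001000 matches 110xxxxx → 2-byte sequence.
Byte 1: 0xC8 = 11001000, payload 01000 (5 bits).
Byte 2: 0xA0 = 10100000 (10xxxxxx ✓), payload 100000.
Concatenate: 01000100000 = 0x220 (11 bits → U+0220).

U+0220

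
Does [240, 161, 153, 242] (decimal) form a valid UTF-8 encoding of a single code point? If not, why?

Leading byte 0xF0 = 11110000 → 4-byte form.
Byte 4 is 0xF2 = 11110010, which is not 10xxxxxx — expected a continuation byte.

invalid (non-continuation byte where continuation expected)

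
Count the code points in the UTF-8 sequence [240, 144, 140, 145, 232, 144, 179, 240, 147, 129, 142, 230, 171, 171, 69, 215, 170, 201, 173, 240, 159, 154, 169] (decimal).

Byte at offset 0: 0xF0 = 11110000 → 4-byte char (#1). Advance 4.
Byte at offset 4: 0xE8 = 11101000 → 3-byte char (#2). Advance 3.
Byte at offset 7: 0xF0 = 11110000 → 4-byte char (#3). Advance 4.
Byte at offset 11: 0xE6 = 11100110 → 3-byte char (#4). Advance 3.
Byte at offset 14: 0x45 = 01000101 → 1-byte char (#5). Advance 1.
Byte at offset 15: 0xD7 = 11010111 → 2-byte char (#6). Advance 2.
Byte at offset 17: 0xC9 = 11001001 → 2-byte char (#7). Advance 2.
Byte at offset 19: 0xF0 = 11110000 → 4-byte char (#8). Advance 4.
Reached end at offset 23 after 8 code points.

8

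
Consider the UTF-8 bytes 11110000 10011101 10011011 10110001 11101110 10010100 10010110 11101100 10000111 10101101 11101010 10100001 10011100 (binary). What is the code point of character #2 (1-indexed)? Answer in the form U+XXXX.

Offset 0: leading byte 0xF0 = 11110000 → 4-byte char #1 = F0 9D 9B B1.
Offset 4: leading byte 0xEE = 11101110 → 3-byte char #2 = EE 94 96.
Leading byte 0xEE = 11101110 matches 1110xxxx → 3-byte sequence.
Byte 1: 0xEE = 11101110, payload 1110 (4 bits).
Byte 2: 0x94 = 10010100 (10xxxxxx ✓), payload 010100.
Byte 3: 0x96 = 10010110 (10xxxxxx ✓), payload 010110.
Concatenate: 1110010100010110 = 0xE516 (16 bits → U+E516).

U+E516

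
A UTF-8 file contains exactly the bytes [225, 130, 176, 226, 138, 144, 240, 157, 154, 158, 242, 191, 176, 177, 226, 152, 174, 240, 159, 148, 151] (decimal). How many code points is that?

Byte at offset 0: 0xE1 = 11100001 → 3-byte char (#1). Advance 3.
Byte at offset 3: 0xE2 = 11100010 → 3-byte char (#2). Advance 3.
Byte at offset 6: 0xF0 = 11110000 → 4-byte char (#3). Advance 4.
Byte at offset 10: 0xF2 = 11110010 → 4-byte char (#4). Advance 4.
Byte at offset 14: 0xE2 = 11100010 → 3-byte char (#5). Advance 3.
Byte at offset 17: 0xF0 = 11110000 → 4-byte char (#6). Advance 4.
Reached end at offset 21 after 6 code points.

6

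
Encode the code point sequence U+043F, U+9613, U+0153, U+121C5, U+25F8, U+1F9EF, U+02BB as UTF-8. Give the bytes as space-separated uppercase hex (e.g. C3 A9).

U+043F: 2-byte form → D0 BF.
U+9613: 3-byte form → E9 98 93.
U+0153: 2-byte form → C5 93.
U+121C5: 4-byte form → F0 92 87 85.
U+25F8: 3-byte form → E2 97 B8.
U+1F9EF: 4-byte form → F0 9F A7 AF.
U+02BB: 2-byte form → CA BB.
Concatenated (20 bytes): D0 BF E9 98 93 C5 93 F0 92 87 85 E2 97 B8 F0 9F A7 AF CA BB.

D0 BF E9 98 93 C5 93 F0 92 87 85 E2 97 B8 F0 9F A7 AF CA BB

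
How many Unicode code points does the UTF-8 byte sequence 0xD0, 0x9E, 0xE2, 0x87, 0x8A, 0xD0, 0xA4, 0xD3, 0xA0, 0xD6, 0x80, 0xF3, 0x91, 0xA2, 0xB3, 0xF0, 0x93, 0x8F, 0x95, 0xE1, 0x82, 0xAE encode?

Byte at offset 0: 0xD0 = 11010000 → 2-byte char (#1). Advance 2.
Byte at offset 2: 0xE2 = 11100010 → 3-byte char (#2). Advance 3.
Byte at offset 5: 0xD0 = 11010000 → 2-byte char (#3). Advance 2.
Byte at offset 7: 0xD3 = 11010011 → 2-byte char (#4). Advance 2.
Byte at offset 9: 0xD6 = 11010110 → 2-byte char (#5). Advance 2.
Byte at offset 11: 0xF3 = 11110011 → 4-byte char (#6). Advance 4.
Byte at offset 15: 0xF0 = 11110000 → 4-byte char (#7). Advance 4.
Byte at offset 19: 0xE1 = 11100001 → 3-byte char (#8). Advance 3.
Reached end at offset 22 after 8 code points.

8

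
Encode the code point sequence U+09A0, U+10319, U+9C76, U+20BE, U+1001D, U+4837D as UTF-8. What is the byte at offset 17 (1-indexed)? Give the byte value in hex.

1-indexed offset 17 is 0-indexed offset 16.
U+09A0 → 3-byte form E0 A6 A0 at offsets 0–2.
U+10319 → 4-byte form F0 90 8C 99 at offsets 3–6.
U+9C76 → 3-byte form E9 B1 B6 at offsets 7–9.
U+20BE → 3-byte form E2 82 BE at offsets 10–12.
U+1001D → 4-byte form F0 90 80 9D at offsets 13–16.
Offset 16 falls in char 5's range; it's byte 4 of F0 90 80 9D = 0x9D.

0x9D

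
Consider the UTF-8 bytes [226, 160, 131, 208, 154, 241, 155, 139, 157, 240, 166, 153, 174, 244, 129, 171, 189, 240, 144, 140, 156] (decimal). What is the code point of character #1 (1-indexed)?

U+2803

Offset 0: leading byte 0xE2 = 11100010 → 3-byte char #1 = E2 A0 83.
Leading byte 0xE2 = 11100010 matches 1110xxxx → 3-byte sequence.
Byte 1: 0xE2 = 11100010, payload 0010 (4 bits).
Byte 2: 0xA0 = 10100000 (10xxxxxx ✓), payload 100000.
Byte 3: 0x83 = 10000011 (10xxxxxx ✓), payload 000011.
Concatenate: 0010100000000011 = 0x2803 (16 bits → U+2803).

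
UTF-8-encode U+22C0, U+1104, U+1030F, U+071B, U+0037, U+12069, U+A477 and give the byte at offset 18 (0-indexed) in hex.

U+22C0 → 3-byte form E2 8B 80 at offsets 0–2.
U+1104 → 3-byte form E1 84 84 at offsets 3–5.
U+1030F → 4-byte form F0 90 8C 8F at offsets 6–9.
U+071B → 2-byte form DC 9B at offsets 10–11.
U+0037 → 1-byte form 37 at offsets 12–12.
U+12069 → 4-byte form F0 92 81 A9 at offsets 13–16.
U+A477 → 3-byte form EA 91 B7 at offsets 17–19.
Offset 18 falls in char 7's range; it's byte 2 of EA 91 B7 = 0x91.

0x91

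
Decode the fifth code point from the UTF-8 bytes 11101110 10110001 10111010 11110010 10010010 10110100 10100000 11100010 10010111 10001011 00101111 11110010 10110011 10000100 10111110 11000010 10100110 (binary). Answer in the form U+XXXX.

U+B313E

Offset 0: leading byte 0xEE = 11101110 → 3-byte char #1 = EE B1 BA.
Offset 3: leading byte 0xF2 = 11110010 → 4-byte char #2 = F2 92 B4 A0.
Offset 7: leading byte 0xE2 = 11100010 → 3-byte char #3 = E2 97 8B.
Offset 10: leading byte 0x2F = 00101111 → 1-byte char #4 = 2F.
Offset 11: leading byte 0xF2 = 11110010 → 4-byte char #5 = F2 B3 84 BE.
Leading byte 0xF2 = 11110010 matches 11110xxx → 4-byte sequence.
Byte 1: 0xF2 = 11110010, payload 010 (3 bits).
Byte 2: 0xB3 = 10110011 (10xxxxxx ✓), payload 110011.
Byte 3: 0x84 = 10000100 (10xxxxxx ✓), payload 000100.
Byte 4: 0xBE = 10111110 (10xxxxxx ✓), payload 111110.
Concatenate: 010110011000100111110 = 0xB313E (21 bits → U+B313E).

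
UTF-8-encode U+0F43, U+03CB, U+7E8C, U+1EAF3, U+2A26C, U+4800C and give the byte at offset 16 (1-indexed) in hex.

0xAC

1-indexed offset 16 is 0-indexed offset 15.
U+0F43 → 3-byte form E0 BD 83 at offsets 0–2.
U+03CB → 2-byte form CF 8B at offsets 3–4.
U+7E8C → 3-byte form E7 BA 8C at offsets 5–7.
U+1EAF3 → 4-byte form F0 9E AB B3 at offsets 8–11.
U+2A26C → 4-byte form F0 AA 89 AC at offsets 12–15.
Offset 15 falls in char 5's range; it's byte 4 of F0 AA 89 AC = 0xAC.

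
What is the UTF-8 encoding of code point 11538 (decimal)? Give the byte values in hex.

E2 B4 92

U+2D12 = 0x2D12 = 11538 decimal. In range U+0800–U+FFFF → 3-byte form: 1110xxxx 10xxxxxx 10xxxxxx.
Binary (16 bits): 0010110100010010.
Split 4+6+6: 0010 | 110100 | 010010.
Byte 1: 11100010 = 0xE2.
Byte 2: 10110100 = 0xB4.
Byte 3: 10010010 = 0x92.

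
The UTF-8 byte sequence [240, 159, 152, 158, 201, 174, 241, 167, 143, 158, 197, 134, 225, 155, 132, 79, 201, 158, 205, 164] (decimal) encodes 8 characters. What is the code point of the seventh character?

Offset 0: leading byte 0xF0 = 11110000 → 4-byte char #1 = F0 9F 98 9E.
Offset 4: leading byte 0xC9 = 11001001 → 2-byte char #2 = C9 AE.
Offset 6: leading byte 0xF1 = 11110001 → 4-byte char #3 = F1 A7 8F 9E.
Offset 10: leading byte 0xC5 = 11000101 → 2-byte char #4 = C5 86.
Offset 12: leading byte 0xE1 = 11100001 → 3-byte char #5 = E1 9B 84.
Offset 15: leading byte 0x4F = 01001111 → 1-byte char #6 = 4F.
Offset 16: leading byte 0xC9 = 11001001 → 2-byte char #7 = C9 9E.
Leading byte 0xC9 = 11001001 matches 110xxxxx → 2-byte sequence.
Byte 1: 0xC9 = 11001001, payload 01001 (5 bits).
Byte 2: 0x9E = 10011110 (10xxxxxx ✓), payload 011110.
Concatenate: 01001011110 = 0x25E (11 bits → U+025E).

U+025E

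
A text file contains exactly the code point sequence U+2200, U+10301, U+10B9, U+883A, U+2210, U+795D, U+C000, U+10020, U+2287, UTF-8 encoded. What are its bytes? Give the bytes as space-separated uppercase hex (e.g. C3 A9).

E2 88 80 F0 90 8C 81 E1 82 B9 E8 A0 BA E2 88 90 E7 A5 9D EC 80 80 F0 90 80 A0 E2 8A 87

U+2200: 3-byte form → E2 88 80.
U+10301: 4-byte form → F0 90 8C 81.
U+10B9: 3-byte form → E1 82 B9.
U+883A: 3-byte form → E8 A0 BA.
U+2210: 3-byte form → E2 88 90.
U+795D: 3-byte form → E7 A5 9D.
U+C000: 3-byte form → EC 80 80.
U+10020: 4-byte form → F0 90 80 A0.
U+2287: 3-byte form → E2 8A 87.
Concatenated (29 bytes): E2 88 80 F0 90 8C 81 E1 82 B9 E8 A0 BA E2 88 90 E7 A5 9D EC 80 80 F0 90 80 A0 E2 8A 87.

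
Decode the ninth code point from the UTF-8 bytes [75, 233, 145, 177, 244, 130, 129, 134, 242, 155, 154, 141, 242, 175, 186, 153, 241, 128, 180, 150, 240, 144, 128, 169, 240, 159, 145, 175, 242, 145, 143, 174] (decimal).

Offset 0: leading byte 0x4B = 01001011 → 1-byte char #1 = 4B.
Offset 1: leading byte 0xE9 = 11101001 → 3-byte char #2 = E9 91 B1.
Offset 4: leading byte 0xF4 = 11110100 → 4-byte char #3 = F4 82 81 86.
Offset 8: leading byte 0xF2 = 11110010 → 4-byte char #4 = F2 9B 9A 8D.
Offset 12: leading byte 0xF2 = 11110010 → 4-byte char #5 = F2 AF BA 99.
Offset 16: leading byte 0xF1 = 11110001 → 4-byte char #6 = F1 80 B4 96.
Offset 20: leading byte 0xF0 = 11110000 → 4-byte char #7 = F0 90 80 A9.
Offset 24: leading byte 0xF0 = 11110000 → 4-byte char #8 = F0 9F 91 AF.
Offset 28: leading byte 0xF2 = 11110010 → 4-byte char #9 = F2 91 8F AE.
Leading byte 0xF2 = 11110010 matches 11110xxx → 4-byte sequence.
Byte 1: 0xF2 = 11110010, payload 010 (3 bits).
Byte 2: 0x91 = 10010001 (10xxxxxx ✓), payload 010001.
Byte 3: 0x8F = 10001111 (10xxxxxx ✓), payload 001111.
Byte 4: 0xAE = 10101110 (10xxxxxx ✓), payload 101110.
Concatenate: 010010001001111101110 = 0x913EE (21 bits → U+913EE).

U+913EE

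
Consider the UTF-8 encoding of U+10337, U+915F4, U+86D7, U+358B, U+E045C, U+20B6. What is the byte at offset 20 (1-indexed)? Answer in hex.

1-indexed offset 20 is 0-indexed offset 19.
U+10337 → 4-byte form F0 90 8C B7 at offsets 0–3.
U+915F4 → 4-byte form F2 91 97 B4 at offsets 4–7.
U+86D7 → 3-byte form E8 9B 97 at offsets 8–10.
U+358B → 3-byte form E3 96 8B at offsets 11–13.
U+E045C → 4-byte form F3 A0 91 9C at offsets 14–17.
U+20B6 → 3-byte form E2 82 B6 at offsets 18–20.
Offset 19 falls in char 6's range; it's byte 2 of E2 82 B6 = 0x82.

0x82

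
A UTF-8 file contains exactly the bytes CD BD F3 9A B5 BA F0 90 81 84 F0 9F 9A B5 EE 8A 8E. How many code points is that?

Byte at offset 0: 0xCD = 11001101 → 2-byte char (#1). Advance 2.
Byte at offset 2: 0xF3 = 11110011 → 4-byte char (#2). Advance 4.
Byte at offset 6: 0xF0 = 11110000 → 4-byte char (#3). Advance 4.
Byte at offset 10: 0xF0 = 11110000 → 4-byte char (#4). Advance 4.
Byte at offset 14: 0xEE = 11101110 → 3-byte char (#5). Advance 3.
Reached end at offset 17 after 5 code points.

5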